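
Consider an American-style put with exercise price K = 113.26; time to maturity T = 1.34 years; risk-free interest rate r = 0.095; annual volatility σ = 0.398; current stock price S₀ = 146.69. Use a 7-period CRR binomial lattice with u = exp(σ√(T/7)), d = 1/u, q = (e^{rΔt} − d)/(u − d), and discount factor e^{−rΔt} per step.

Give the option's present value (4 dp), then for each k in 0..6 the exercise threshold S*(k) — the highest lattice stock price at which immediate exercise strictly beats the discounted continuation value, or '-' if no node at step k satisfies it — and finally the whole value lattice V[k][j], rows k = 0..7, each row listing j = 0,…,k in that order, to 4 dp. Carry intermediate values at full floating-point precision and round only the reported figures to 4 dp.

Δt=0.19143  u=1.19022  d=0.84018  q=0.50901  discount=0.98198
step 7 (expiry): payoffs max(K−S,0) = 69.9070 51.8455 26.2593 0.0000 0.0000 0.0000 0.0000 0.0000
step 6: (k=6,j=0): S=51.5994, (K−S)⁺=61.6606, hold=59.6195 ⇒ V=61.6606 exercise | (k=6,j=1): S=73.0965, (K−S)⁺=40.1635, hold=38.1224 ⇒ V=40.1635 exercise | (k=6,j=2): S=103.5497, (K−S)⁺=9.7103, hold=12.6608 ⇒ V=12.6608 continue | (k=6,j=3): S=146.6900, (K−S)⁺=0.0000, hold=0.0000 ⇒ V=0.0000 continue | (k=6,j=4): S=207.8033, (K−S)⁺=0.0000, hold=0.0000 ⇒ V=0.0000 continue | (k=6,j=5): S=294.3773, (K−S)⁺=0.0000, hold=0.0000 ⇒ V=0.0000 continue | (k=6,j=6): S=417.0193, (K−S)⁺=0.0000, hold=0.0000 ⇒ V=0.0000 continue  boundary S*=73.0965
step 5: (k=5,j=0): S=61.4145, (K−S)⁺=51.8455, hold=49.8044 ⇒ V=51.8455 exercise | (k=5,j=1): S=87.0007, (K−S)⁺=26.2593, hold=25.6930 ⇒ V=26.2593 exercise | (k=5,j=2): S=123.2465, (K−S)⁺=0.0000, hold=6.1044 ⇒ V=6.1044 continue | (k=5,j=3): S=174.5928, (K−S)⁺=0.0000, hold=0.0000 ⇒ V=0.0000 continue | (k=5,j=4): S=247.3309, (K−S)⁺=0.0000, hold=0.0000 ⇒ V=0.0000 continue | (k=5,j=5): S=350.3726, (K−S)⁺=0.0000, hold=0.0000 ⇒ V=0.0000 continue  boundary S*=87.0007
step 4: (k=4,j=0): S=73.0965, (K−S)⁺=40.1635, hold=38.1224 ⇒ V=40.1635 exercise | (k=4,j=1): S=103.5497, (K−S)⁺=9.7103, hold=15.7120 ⇒ V=15.7120 continue | (k=4,j=2): S=146.6900, (K−S)⁺=0.0000, hold=2.9432 ⇒ V=2.9432 continue | (k=4,j=3): S=207.8033, (K−S)⁺=0.0000, hold=0.0000 ⇒ V=0.0000 continue | (k=4,j=4): S=294.3773, (K−S)⁺=0.0000, hold=0.0000 ⇒ V=0.0000 continue  boundary S*=73.0965
step 3: (k=3,j=0): S=87.0007, (K−S)⁺=26.2593, hold=27.2180 ⇒ V=27.2180 continue | (k=3,j=1): S=123.2465, (K−S)⁺=0.0000, hold=9.0466 ⇒ V=9.0466 continue | (k=3,j=2): S=174.5928, (K−S)⁺=0.0000, hold=1.4191 ⇒ V=1.4191 continue | (k=3,j=3): S=247.3309, (K−S)⁺=0.0000, hold=0.0000 ⇒ V=0.0000 continue  boundary S*=-
step 2: (k=2,j=0): S=103.5497, (K−S)⁺=9.7103, hold=17.6448 ⇒ V=17.6448 continue | (k=2,j=1): S=146.6900, (K−S)⁺=0.0000, hold=5.0711 ⇒ V=5.0711 continue | (k=2,j=2): S=207.8033, (K−S)⁺=0.0000, hold=0.6842 ⇒ V=0.6842 continue  boundary S*=-
step 1: (k=1,j=0): S=123.2465, (K−S)⁺=0.0000, hold=11.0421 ⇒ V=11.0421 continue | (k=1,j=1): S=174.5928, (K−S)⁺=0.0000, hold=2.7870 ⇒ V=2.7870 continue  boundary S*=-
step 0: (k=0,j=0): S=146.6900, (K−S)⁺=0.0000, hold=6.7169 ⇒ V=6.7169 continue  boundary S*=-

price = 6.7169
boundary = - - - - 73.0965 87.0007 73.0965
tree:
6.7169
11.0421 2.7870
17.6448 5.0711 0.6842
27.2180 9.0466 1.4191 0.0000
40.1635 15.7120 2.9432 0.0000 0.0000
51.8455 26.2593 6.1044 0.0000 0.0000 0.0000
61.6606 40.1635 12.6608 0.0000 0.0000 0.0000 0.0000
69.9070 51.8455 26.2593 0.0000 0.0000 0.0000 0.0000 0.0000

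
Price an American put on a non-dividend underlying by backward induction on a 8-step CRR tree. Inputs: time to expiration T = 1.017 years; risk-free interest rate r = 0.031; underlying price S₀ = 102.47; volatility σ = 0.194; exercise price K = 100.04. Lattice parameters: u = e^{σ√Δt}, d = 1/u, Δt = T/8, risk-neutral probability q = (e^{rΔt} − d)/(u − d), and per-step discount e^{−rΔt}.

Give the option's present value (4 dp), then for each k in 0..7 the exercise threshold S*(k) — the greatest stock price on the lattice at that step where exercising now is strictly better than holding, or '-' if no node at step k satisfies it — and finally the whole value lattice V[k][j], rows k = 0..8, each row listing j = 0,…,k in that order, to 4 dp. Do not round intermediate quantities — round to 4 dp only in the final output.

Δt=0.12712  u=1.07162  d=0.93317  q=0.51123  discount=0.99607
step 8 (expiry): payoffs max(K−S,0) = 41.1182 32.3762 22.3373 10.8088 0.0000 0.0000 0.0000 0.0000 0.0000
step 7: (k=7,j=0): S=63.1417, (K−S)⁺=36.8983, hold=36.5049 ⇒ V=36.8983 exercise | (k=7,j=1): S=72.5097, (K−S)⁺=27.5303, hold=27.1368 ⇒ V=27.5303 exercise | (k=7,j=2): S=83.2677, (K−S)⁺=16.7723, hold=16.3789 ⇒ V=16.7723 exercise | (k=7,j=3): S=95.6217, (K−S)⁺=4.4183, hold=5.2622 ⇒ V=5.2622 continue | (k=7,j=4): S=109.8087, (K−S)⁺=0.0000, hold=0.0000 ⇒ V=0.0000 continue | (k=7,j=5): S=126.1006, (K−S)⁺=0.0000, hold=0.0000 ⇒ V=0.0000 continue | (k=7,j=6): S=144.8096, (K−S)⁺=0.0000, hold=0.0000 ⇒ V=0.0000 continue | (k=7,j=7): S=166.2944, (K−S)⁺=0.0000, hold=0.0000 ⇒ V=0.0000 continue  boundary S*=83.2677
step 6: (k=6,j=0): S=67.6638, (K−S)⁺=32.3762, hold=31.9828 ⇒ V=32.3762 exercise | (k=6,j=1): S=77.7027, (K−S)⁺=22.3373, hold=21.9438 ⇒ V=22.3373 exercise | (k=6,j=2): S=89.2312, (K−S)⁺=10.8088, hold=10.8451 ⇒ V=10.8451 continue | (k=6,j=3): S=102.4700, (K−S)⁺=0.0000, hold=2.5619 ⇒ V=2.5619 continue | (k=6,j=4): S=117.6730, (K−S)⁺=0.0000, hold=0.0000 ⇒ V=0.0000 continue | (k=6,j=5): S=135.1317, (K−S)⁺=0.0000, hold=0.0000 ⇒ V=0.0000 continue | (k=6,j=6): S=155.1806, (K−S)⁺=0.0000, hold=0.0000 ⇒ V=0.0000 continue  boundary S*=77.7027
step 5: (k=5,j=0): S=72.5097, (K−S)⁺=27.5303, hold=27.1368 ⇒ V=27.5303 exercise | (k=5,j=1): S=83.2677, (K−S)⁺=16.7723, hold=16.3973 ⇒ V=16.7723 exercise | (k=5,j=2): S=95.6217, (K−S)⁺=4.4183, hold=6.5844 ⇒ V=6.5844 continue | (k=5,j=3): S=109.8087, (K−S)⁺=0.0000, hold=1.2472 ⇒ V=1.2472 continue | (k=5,j=4): S=126.1006, (K−S)⁺=0.0000, hold=0.0000 ⇒ V=0.0000 continue | (k=5,j=5): S=144.8096, (K−S)⁺=0.0000, hold=0.0000 ⇒ V=0.0000 continue  boundary S*=83.2677
step 4: (k=4,j=0): S=77.7027, (K−S)⁺=22.3373, hold=21.9438 ⇒ V=22.3373 exercise | (k=4,j=1): S=89.2312, (K−S)⁺=10.8088, hold=11.5184 ⇒ V=11.5184 continue | (k=4,j=2): S=102.4700, (K−S)⁺=0.0000, hold=3.8407 ⇒ V=3.8407 continue | (k=4,j=3): S=117.6730, (K−S)⁺=0.0000, hold=0.6072 ⇒ V=0.6072 continue | (k=4,j=4): S=135.1317, (K−S)⁺=0.0000, hold=0.0000 ⇒ V=0.0000 continue  boundary S*=77.7027
step 3: (k=3,j=0): S=83.2677, (K−S)⁺=16.7723, hold=16.7402 ⇒ V=16.7723 exercise | (k=3,j=1): S=95.6217, (K−S)⁺=4.4183, hold=7.5635 ⇒ V=7.5635 continue | (k=3,j=2): S=109.8087, (K−S)⁺=0.0000, hold=2.1790 ⇒ V=2.1790 continue | (k=3,j=3): S=126.1006, (K−S)⁺=0.0000, hold=0.2956 ⇒ V=0.2956 continue  boundary S*=83.2677
step 2: (k=2,j=0): S=89.2312, (K−S)⁺=10.8088, hold=12.0170 ⇒ V=12.0170 continue | (k=2,j=1): S=102.4700, (K−S)⁺=0.0000, hold=4.7918 ⇒ V=4.7918 continue | (k=2,j=2): S=117.6730, (K−S)⁺=0.0000, hold=1.2114 ⇒ V=1.2114 continue  boundary S*=-
step 1: (k=1,j=0): S=95.6217, (K−S)⁺=4.4183, hold=8.2905 ⇒ V=8.2905 continue | (k=1,j=1): S=109.8087, (K−S)⁺=0.0000, hold=2.9497 ⇒ V=2.9497 continue  boundary S*=-
step 0: (k=0,j=0): S=102.4700, (K−S)⁺=0.0000, hold=5.5382 ⇒ V=5.5382 continue  boundary S*=-

price = 5.5382
boundary = - - - 83.2677 77.7027 83.2677 77.7027 83.2677
tree:
5.5382
8.2905 2.9497
12.0170 4.7918 1.2114
16.7723 7.5635 2.1790 0.2956
22.3373 11.5184 3.8407 0.6072 0.0000
27.5303 16.7723 6.5844 1.2472 0.0000 0.0000
32.3762 22.3373 10.8451 2.5619 0.0000 0.0000 0.0000
36.8983 27.5303 16.7723 5.2622 0.0000 0.0000 0.0000 0.0000
41.1182 32.3762 22.3373 10.8088 0.0000 0.0000 0.0000 0.0000 0.0000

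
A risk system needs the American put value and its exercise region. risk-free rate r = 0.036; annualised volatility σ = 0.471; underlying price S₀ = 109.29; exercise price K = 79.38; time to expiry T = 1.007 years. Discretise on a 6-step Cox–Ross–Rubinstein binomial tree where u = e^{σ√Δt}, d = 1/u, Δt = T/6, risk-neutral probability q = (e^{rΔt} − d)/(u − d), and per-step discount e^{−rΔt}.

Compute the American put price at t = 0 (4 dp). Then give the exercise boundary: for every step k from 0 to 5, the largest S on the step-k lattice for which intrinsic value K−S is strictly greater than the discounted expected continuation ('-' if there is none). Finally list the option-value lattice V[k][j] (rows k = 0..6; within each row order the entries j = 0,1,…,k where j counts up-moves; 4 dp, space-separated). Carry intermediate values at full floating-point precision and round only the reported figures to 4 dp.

params: Δt=0.16783 u=1.21283 d=0.82452 q=0.46752 e^(-rΔt)=0.99398
t_6 payoffs: 45.0416 28.8697 5.0815 0.0000 0.0000 0.0000 0.0000
t_5: node(5,0) S=41.6467 payoff=37.7333 vs cont=37.2552 → 37.7333 [stop]  node(5,1) S=61.2605 payoff=18.1195 vs cont=17.6414 → 18.1195 [stop]  node(5,2) S=90.1115 payoff=0.0000 vs cont=2.6895 → 2.6895 [wait]  node(5,3) S=132.5502 payoff=0.0000 vs cont=0.0000 → 0.0000 [wait]  node(5,4) S=194.9758 payoff=0.0000 vs cont=0.0000 → 0.0000 [wait]  node(5,5) S=286.8010 payoff=0.0000 vs cont=0.0000 → 0.0000 [wait]  ⇒ S*(5)=61.2605
t_4: node(4,0) S=50.5103 payoff=28.8697 vs cont=28.3915 → 28.8697 [stop]  node(4,1) S=74.2985 payoff=5.0815 vs cont=10.8400 → 10.8400 [wait]  node(4,2) S=109.2900 payoff=0.0000 vs cont=1.4235 → 1.4235 [wait]  node(4,3) S=160.7609 payoff=0.0000 vs cont=0.0000 → 0.0000 [wait]  node(4,4) S=236.4725 payoff=0.0000 vs cont=0.0000 → 0.0000 [wait]  ⇒ S*(4)=50.5103
t_3: node(3,0) S=61.2605 payoff=18.1195 vs cont=20.3174 → 20.3174 [wait]  node(3,1) S=90.1115 payoff=0.0000 vs cont=6.3989 → 6.3989 [wait]  node(3,2) S=132.5502 payoff=0.0000 vs cont=0.7534 → 0.7534 [wait]  node(3,3) S=194.9758 payoff=0.0000 vs cont=0.0000 → 0.0000 [wait]  ⇒ S*(3)=-
t_2: node(2,0) S=74.2985 payoff=5.0815 vs cont=13.7271 → 13.7271 [wait]  node(2,1) S=109.2900 payoff=0.0000 vs cont=3.7369 → 3.7369 [wait]  node(2,2) S=160.7609 payoff=0.0000 vs cont=0.3988 → 0.3988 [wait]  ⇒ S*(2)=-
t_1: node(1,0) S=90.1115 payoff=0.0000 vs cont=9.0019 → 9.0019 [wait]  node(1,1) S=132.5502 payoff=0.0000 vs cont=2.1631 → 2.1631 [wait]  ⇒ S*(1)=-
t_0: node(0,0) S=109.2900 payoff=0.0000 vs cont=5.7697 → 5.7697 [wait]  ⇒ S*(0)=-

price = 5.7697
boundary = - - - - 50.5103 61.2605
tree:
5.7697
9.0019 2.1631
13.7271 3.7369 0.3988
20.3174 6.3989 0.7534 0.0000
28.8697 10.8400 1.4235 0.0000 0.0000
37.7333 18.1195 2.6895 0.0000 0.0000 0.0000
45.0416 28.8697 5.0815 0.0000 0.0000 0.0000 0.0000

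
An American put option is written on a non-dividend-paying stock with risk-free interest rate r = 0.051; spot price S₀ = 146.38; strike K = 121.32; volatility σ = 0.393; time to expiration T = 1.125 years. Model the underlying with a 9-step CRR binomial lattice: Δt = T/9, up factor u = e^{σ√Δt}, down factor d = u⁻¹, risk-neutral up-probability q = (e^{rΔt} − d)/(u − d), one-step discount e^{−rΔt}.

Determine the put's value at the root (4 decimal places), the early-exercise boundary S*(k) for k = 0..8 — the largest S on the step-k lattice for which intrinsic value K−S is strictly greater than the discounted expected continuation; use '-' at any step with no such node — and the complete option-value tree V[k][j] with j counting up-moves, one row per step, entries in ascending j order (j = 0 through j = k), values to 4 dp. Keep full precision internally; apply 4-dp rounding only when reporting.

price = 9.4514
boundary = - - - - - 73.0741 83.9667 73.0741 83.9667
tree:
9.4514
13.9529 4.8572
20.0516 7.7437 1.8954
27.9240 12.0631 3.3179 0.4293
37.4874 18.2664 5.7195 0.8443 0.0000
48.2459 26.7026 9.6638 1.6605 0.0000 0.0000
57.7255 37.3533 15.8894 3.2655 0.0000 0.0000 0.0000
65.9753 48.2459 25.1210 6.4219 0.0000 0.0000 0.0000 0.0000
73.1549 57.7255 37.3533 12.6294 0.0000 0.0000 0.0000 0.0000 0.0000
79.4032 65.9753 48.2459 24.8370 0.0000 0.0000 0.0000 0.0000 0.0000 0.0000

Δt=0.12500, u=1.14906, d=0.87027, q=0.48826, disc=e^(-rΔt)=0.99365
k=9 terminal: V=max(K-S,0) → 79.4032 65.9753 48.2459 24.8370 0.0000 0.0000 0.0000 0.0000 0.0000 0.0000
k=8: j=0 S=48.1651 intr=73.1549 cont=72.3840 V=73.1549[EX]; j=1 S=63.5945 intr=57.7255 cont=56.9545 V=57.7255[EX]; j=2 S=83.9667 intr=37.3533 cont=36.5824 V=37.3533[EX]; j=3 S=110.8650 intr=10.4550 cont=12.6294 V=12.6294[hold]; j=4 S=146.3800 intr=0.0000 cont=0.0000 V=0.0000[hold]; j=5 S=193.2721 intr=0.0000 cont=0.0000 V=0.0000[hold]; j=6 S=255.1858 intr=0.0000 cont=0.0000 V=0.0000[hold]; j=7 S=336.9333 intr=0.0000 cont=0.0000 V=0.0000[hold]; j=8 S=444.8681 intr=0.0000 cont=0.0000 V=0.0000[hold]  S*(8)=83.9667
k=7: j=0 S=55.3447 intr=65.9753 cont=65.2044 V=65.9753[EX]; j=1 S=73.0741 intr=48.2459 cont=47.4750 V=48.2459[EX]; j=2 S=96.4830 intr=24.8370 cont=25.1210 V=25.1210[hold]; j=3 S=127.3908 intr=0.0000 cont=6.4219 V=6.4219[hold]; j=4 S=168.1998 intr=0.0000 cont=0.0000 V=0.0000[hold]; j=5 S=222.0817 intr=0.0000 cont=0.0000 V=0.0000[hold]; j=6 S=293.2245 intr=0.0000 cont=0.0000 V=0.0000[hold]; j=7 S=387.1574 intr=0.0000 cont=0.0000 V=0.0000[hold]  S*(7)=73.0741
k=6: j=0 S=63.5945 intr=57.7255 cont=56.9545 V=57.7255[EX]; j=1 S=83.9667 intr=37.3533 cont=36.7201 V=37.3533[EX]; j=2 S=110.8650 intr=10.4550 cont=15.8894 V=15.8894[hold]; j=3 S=146.3800 intr=0.0000 cont=3.2655 V=3.2655[hold]; j=4 S=193.2721 intr=0.0000 cont=0.0000 V=0.0000[hold]; j=5 S=255.1858 intr=0.0000 cont=0.0000 V=0.0000[hold]; j=6 S=336.9333 intr=0.0000 cont=0.0000 V=0.0000[hold]  S*(6)=83.9667
k=5: j=0 S=73.0741 intr=48.2459 cont=47.4750 V=48.2459[EX]; j=1 S=96.4830 intr=24.8370 cont=26.7026 V=26.7026[hold]; j=2 S=127.3908 intr=0.0000 cont=9.6638 V=9.6638[hold]; j=3 S=168.1998 intr=0.0000 cont=1.6605 V=1.6605[hold]; j=4 S=222.0817 intr=0.0000 cont=0.0000 V=0.0000[hold]; j=5 S=293.2245 intr=0.0000 cont=0.0000 V=0.0000[hold]  S*(5)=73.0741
k=4: j=0 S=83.9667 intr=37.3533 cont=37.4874 V=37.4874[hold]; j=1 S=110.8650 intr=10.4550 cont=18.2664 V=18.2664[hold]; j=2 S=146.3800 intr=0.0000 cont=5.7195 V=5.7195[hold]; j=3 S=193.2721 intr=0.0000 cont=0.8443 V=0.8443[hold]; j=4 S=255.1858 intr=0.0000 cont=0.0000 V=0.0000[hold]  S*(4)=-
k=3: j=0 S=96.4830 intr=24.8370 cont=27.9240 V=27.9240[hold]; j=1 S=127.3908 intr=0.0000 cont=12.0631 V=12.0631[hold]; j=2 S=168.1998 intr=0.0000 cont=3.3179 V=3.3179[hold]; j=3 S=222.0817 intr=0.0000 cont=0.4293 V=0.4293[hold]  S*(3)=-
k=2: j=0 S=110.8650 intr=10.4550 cont=20.0516 V=20.0516[hold]; j=1 S=146.3800 intr=0.0000 cont=7.7437 V=7.7437[hold]; j=2 S=193.2721 intr=0.0000 cont=1.8954 V=1.8954[hold]  S*(2)=-
k=1: j=0 S=127.3908 intr=0.0000 cont=13.9529 V=13.9529[hold]; j=1 S=168.1998 intr=0.0000 cont=4.8572 V=4.8572[hold]  S*(1)=-
k=0: j=0 S=146.3800 intr=0.0000 cont=9.4514 V=9.4514[hold]  S*(0)=-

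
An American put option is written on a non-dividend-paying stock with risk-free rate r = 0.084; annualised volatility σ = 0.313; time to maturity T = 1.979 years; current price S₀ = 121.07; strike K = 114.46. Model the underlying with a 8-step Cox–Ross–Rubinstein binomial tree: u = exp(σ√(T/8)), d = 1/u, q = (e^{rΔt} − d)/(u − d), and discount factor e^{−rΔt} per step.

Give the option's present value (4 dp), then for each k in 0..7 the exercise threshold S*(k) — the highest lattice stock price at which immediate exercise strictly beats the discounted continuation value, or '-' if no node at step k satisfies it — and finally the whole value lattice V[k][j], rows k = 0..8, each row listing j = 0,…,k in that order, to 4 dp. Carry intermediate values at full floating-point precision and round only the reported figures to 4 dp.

Δt=0.24738, u=1.16845, d=0.85584, q=0.52833, disc=e^(-rΔt)=0.97943
k=8 terminal: V=max(K-S,0) → 79.6133 66.8848 49.5070 25.7816 0.0000 0.0000 0.0000 0.0000 0.0000
k=7: j=0 S=40.7166 intr=73.7434 cont=71.3895 V=73.7434[EX]; j=1 S=55.5891 intr=58.8709 cont=56.5170 V=58.8709[EX]; j=2 S=75.8942 intr=38.5658 cont=36.2119 V=38.5658[EX]; j=3 S=103.6161 intr=10.8439 cont=11.9104 V=11.9104[hold]; j=4 S=141.4640 intr=0.0000 cont=0.0000 V=0.0000[hold]; j=5 S=193.1366 intr=0.0000 cont=0.0000 V=0.0000[hold]; j=6 S=263.6836 intr=0.0000 cont=0.0000 V=0.0000[hold]; j=7 S=359.9994 intr=0.0000 cont=0.0000 V=0.0000[hold]  S*(7)=75.8942
k=6: j=0 S=47.5752 intr=66.8848 cont=64.5309 V=66.8848[EX]; j=1 S=64.9530 intr=49.5070 cont=47.1531 V=49.5070[EX]; j=2 S=88.6784 intr=25.7816 cont=23.9796 V=25.7816[EX]; j=3 S=121.0700 intr=0.0000 cont=5.5023 V=5.5023[hold]; j=4 S=165.2933 intr=0.0000 cont=0.0000 V=0.0000[hold]; j=5 S=225.6700 intr=0.0000 cont=0.0000 V=0.0000[hold]; j=6 S=308.1005 intr=0.0000 cont=0.0000 V=0.0000[hold]  S*(6)=88.6784
k=5: j=0 S=55.5891 intr=58.8709 cont=56.5170 V=58.8709[EX]; j=1 S=75.8942 intr=38.5658 cont=36.2119 V=38.5658[EX]; j=2 S=103.6161 intr=10.8439 cont=14.7577 V=14.7577[hold]; j=3 S=141.4640 intr=0.0000 cont=2.5419 V=2.5419[hold]; j=4 S=193.1366 intr=0.0000 cont=0.0000 V=0.0000[hold]; j=5 S=263.6836 intr=0.0000 cont=0.0000 V=0.0000[hold]  S*(5)=75.8942
k=4: j=0 S=64.9530 intr=49.5070 cont=47.1531 V=49.5070[EX]; j=1 S=88.6784 intr=25.7816 cont=25.4529 V=25.7816[EX]; j=2 S=121.0700 intr=0.0000 cont=8.1330 V=8.1330[hold]; j=3 S=165.2933 intr=0.0000 cont=1.1743 V=1.1743[hold]; j=4 S=225.6700 intr=0.0000 cont=0.0000 V=0.0000[hold]  S*(4)=88.6784
k=3: j=0 S=75.8942 intr=38.5658 cont=36.2119 V=38.5658[EX]; j=1 S=103.6161 intr=10.8439 cont=16.1189 V=16.1189[hold]; j=2 S=141.4640 intr=0.0000 cont=4.3649 V=4.3649[hold]; j=3 S=193.1366 intr=0.0000 cont=0.5425 V=0.5425[hold]  S*(3)=75.8942
k=2: j=0 S=88.6784 intr=25.7816 cont=26.1573 V=26.1573[hold]; j=1 S=121.0700 intr=0.0000 cont=9.7052 V=9.7052[hold]; j=2 S=165.2933 intr=0.0000 cont=2.2972 V=2.2972[hold]  S*(2)=-
k=1: j=0 S=103.6161 intr=10.8439 cont=17.1061 V=17.1061[hold]; j=1 S=141.4640 intr=0.0000 cont=5.6723 V=5.6723[hold]  S*(1)=-
k=0: j=0 S=121.0700 intr=0.0000 cont=10.8377 V=10.8377[hold]  S*(0)=-

price = 10.8377
boundary = - - - 75.8942 88.6784 75.8942 88.6784 75.8942
tree:
10.8377
17.1061 5.6723
26.1573 9.7052 2.2972
38.5658 16.1189 4.3649 0.5425
49.5070 25.7816 8.1330 1.1743 0.0000
58.8709 38.5658 14.7577 2.5419 0.0000 0.0000
66.8848 49.5070 25.7816 5.5023 0.0000 0.0000 0.0000
73.7434 58.8709 38.5658 11.9104 0.0000 0.0000 0.0000 0.0000
79.6133 66.8848 49.5070 25.7816 0.0000 0.0000 0.0000 0.0000 0.0000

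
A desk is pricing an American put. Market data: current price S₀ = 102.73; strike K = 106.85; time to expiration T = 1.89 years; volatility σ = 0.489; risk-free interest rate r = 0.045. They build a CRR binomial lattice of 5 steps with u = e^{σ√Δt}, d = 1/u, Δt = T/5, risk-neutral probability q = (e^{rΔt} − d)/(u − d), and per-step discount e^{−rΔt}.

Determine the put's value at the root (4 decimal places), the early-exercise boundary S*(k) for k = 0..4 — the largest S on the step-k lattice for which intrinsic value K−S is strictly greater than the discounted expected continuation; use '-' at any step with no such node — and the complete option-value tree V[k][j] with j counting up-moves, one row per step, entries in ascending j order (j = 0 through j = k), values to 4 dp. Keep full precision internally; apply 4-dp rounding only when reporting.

price = 26.3275
boundary = - - 56.3067 41.6861 56.3067
tree:
26.3275
37.1951 14.2273
50.5433 22.5170 4.7761
65.1639 34.5326 8.8895 0.0000
75.9881 50.5433 16.5454 0.0000 0.0000
84.0017 65.1639 30.7949 0.0000 0.0000 0.0000

Δt=0.37800, u=1.35073, d=0.74034, q=0.45351, disc=e^(-rΔt)=0.98313
k=5 terminal: V=max(K-S,0) → 84.0017 65.1639 30.7949 0.0000 0.0000 0.0000
k=4: j=0 S=30.8619 intr=75.9881 cont=74.1860 V=75.9881[EX]; j=1 S=56.3067 intr=50.5433 cont=48.7412 V=50.5433[EX]; j=2 S=102.7300 intr=4.1200 cont=16.5454 V=16.5454[hold]; j=3 S=187.4281 intr=0.0000 cont=0.0000 V=0.0000[hold]; j=4 S=341.9575 intr=0.0000 cont=0.0000 V=0.0000[hold]  S*(4)=56.3067
k=3: j=0 S=41.6861 intr=65.1639 cont=63.3618 V=65.1639[EX]; j=1 S=76.0551 intr=30.7949 cont=34.5326 V=34.5326[hold]; j=2 S=138.7605 intr=0.0000 cont=8.8895 V=8.8895[hold]; j=3 S=253.1648 intr=0.0000 cont=0.0000 V=0.0000[hold]  S*(3)=41.6861
k=2: j=0 S=56.3067 intr=50.5433 cont=50.4077 V=50.5433[EX]; j=1 S=102.7300 intr=4.1200 cont=22.5170 V=22.5170[hold]; j=2 S=187.4281 intr=0.0000 cont=4.7761 V=4.7761[hold]  S*(2)=56.3067
k=1: j=0 S=76.0551 intr=30.7949 cont=37.1951 V=37.1951[hold]; j=1 S=138.7605 intr=0.0000 cont=14.2273 V=14.2273[hold]  S*(1)=-
k=0: j=0 S=102.7300 intr=4.1200 cont=26.3275 V=26.3275[hold]  S*(0)=-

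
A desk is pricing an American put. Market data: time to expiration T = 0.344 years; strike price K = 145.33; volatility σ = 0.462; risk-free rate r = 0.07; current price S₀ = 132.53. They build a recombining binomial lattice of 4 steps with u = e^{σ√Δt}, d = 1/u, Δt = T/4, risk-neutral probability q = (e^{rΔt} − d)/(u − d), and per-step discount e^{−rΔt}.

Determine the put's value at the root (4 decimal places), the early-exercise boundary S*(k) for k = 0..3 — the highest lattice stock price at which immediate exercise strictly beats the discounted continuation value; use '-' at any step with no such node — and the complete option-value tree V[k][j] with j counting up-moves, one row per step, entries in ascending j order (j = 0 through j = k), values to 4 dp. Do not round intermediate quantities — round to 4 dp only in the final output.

price = 21.2160
boundary = - - 101.0726 115.7374
tree:
21.2160
31.3461 10.8668
44.2574 18.2088 3.3102
57.0641 29.5926 6.5092 0.0000
68.2481 44.2574 12.8000 0.0000 0.0000

Δt=0.08600, u=1.14509, d=0.87329, q=0.48840, disc=e^(-rΔt)=0.99400
k=4 terminal: V=max(K-S,0) → 68.2481 44.2574 12.8000 0.0000 0.0000
k=3: j=0 S=88.2659 intr=57.0641 cont=56.1918 V=57.0641[EX]; j=1 S=115.7374 intr=29.5926 cont=28.7203 V=29.5926[EX]; j=2 S=151.7590 intr=0.0000 cont=6.5092 V=6.5092[hold]; j=3 S=198.9919 intr=0.0000 cont=0.0000 V=0.0000[hold]  S*(3)=115.7374
k=2: j=0 S=101.0726 intr=44.2574 cont=43.3851 V=44.2574[EX]; j=1 S=132.5300 intr=12.8000 cont=18.2088 V=18.2088[hold]; j=2 S=173.7781 intr=0.0000 cont=3.3102 V=3.3102[hold]  S*(2)=101.0726
k=1: j=0 S=115.7374 intr=29.5926 cont=31.3461 V=31.3461[hold]; j=1 S=151.7590 intr=0.0000 cont=10.8668 V=10.8668[hold]  S*(1)=-
k=0: j=0 S=132.5300 intr=12.8000 cont=21.2160 V=21.2160[hold]  S*(0)=-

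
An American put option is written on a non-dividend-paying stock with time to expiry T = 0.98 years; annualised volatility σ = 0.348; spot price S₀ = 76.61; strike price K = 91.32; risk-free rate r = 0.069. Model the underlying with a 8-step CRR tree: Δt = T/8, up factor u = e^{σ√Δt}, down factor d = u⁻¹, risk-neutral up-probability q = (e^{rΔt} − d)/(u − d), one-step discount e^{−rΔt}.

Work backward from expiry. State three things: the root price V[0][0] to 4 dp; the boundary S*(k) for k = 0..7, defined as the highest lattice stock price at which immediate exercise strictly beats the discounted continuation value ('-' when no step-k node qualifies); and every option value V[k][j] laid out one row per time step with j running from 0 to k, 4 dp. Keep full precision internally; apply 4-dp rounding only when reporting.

Δt=0.12250, u=1.12953, d=0.88533, q=0.50435, disc=e^(-rΔt)=0.99158
k=8 terminal: V=max(K-S,0) → 62.4060 54.4305 44.2551 31.2730 14.7100 0.0000 0.0000 0.0000 0.0000
k=7: j=0 S=32.6592 intr=58.6608 cont=57.8921 V=58.6608[EX]; j=1 S=41.6678 intr=49.6522 cont=48.8836 V=49.6522[EX]; j=2 S=53.1611 intr=38.1589 cont=37.3902 V=38.1589[EX]; j=3 S=67.8248 intr=23.4952 cont=22.7266 V=23.4952[EX]; j=4 S=86.5332 intr=4.7868 cont=7.2297 V=7.2297[hold]; j=5 S=110.4019 intr=0.0000 cont=0.0000 V=0.0000[hold]; j=6 S=140.8545 intr=0.0000 cont=0.0000 V=0.0000[hold]; j=7 S=179.7070 intr=0.0000 cont=0.0000 V=0.0000[hold]  S*(7)=67.8248
k=6: j=0 S=36.8895 intr=54.4305 cont=53.6618 V=54.4305[EX]; j=1 S=47.0649 intr=44.2551 cont=43.4865 V=44.2551[EX]; j=2 S=60.0470 intr=31.2730 cont=30.5044 V=31.2730[EX]; j=3 S=76.6100 intr=14.7100 cont=15.1630 V=15.1630[hold]; j=4 S=97.7416 intr=0.0000 cont=3.5533 V=3.5533[hold]; j=5 S=124.7021 intr=0.0000 cont=0.0000 V=0.0000[hold]; j=6 S=159.0992 intr=0.0000 cont=0.0000 V=0.0000[hold]  S*(6)=60.0470
k=5: j=0 S=41.6678 intr=49.6522 cont=48.8836 V=49.6522[EX]; j=1 S=53.1611 intr=38.1589 cont=37.3902 V=38.1589[EX]; j=2 S=67.8248 intr=23.4952 cont=22.9532 V=23.4952[EX]; j=3 S=86.5332 intr=4.7868 cont=9.2293 V=9.2293[hold]; j=4 S=110.4019 intr=0.0000 cont=1.7464 V=1.7464[hold]; j=5 S=140.8545 intr=0.0000 cont=0.0000 V=0.0000[hold]  S*(5)=67.8248
k=4: j=0 S=47.0649 intr=44.2551 cont=43.4865 V=44.2551[EX]; j=1 S=60.0470 intr=31.2730 cont=30.5044 V=31.2730[EX]; j=2 S=76.6100 intr=14.7100 cont=16.1631 V=16.1631[hold]; j=3 S=97.7416 intr=0.0000 cont=5.4094 V=5.4094[hold]; j=4 S=124.7021 intr=0.0000 cont=0.8583 V=0.8583[hold]  S*(4)=60.0470
k=3: j=0 S=53.1611 intr=38.1589 cont=37.3902 V=38.1589[EX]; j=1 S=67.8248 intr=23.4952 cont=23.4533 V=23.4952[EX]; j=2 S=86.5332 intr=4.7868 cont=10.6491 V=10.6491[hold]; j=3 S=110.4019 intr=0.0000 cont=3.0879 V=3.0879[hold]  S*(3)=67.8248
k=2: j=0 S=60.0470 intr=31.2730 cont=30.5044 V=31.2730[EX]; j=1 S=76.6100 intr=14.7100 cont=16.8731 V=16.8731[hold]; j=2 S=97.7416 intr=0.0000 cont=6.7781 V=6.7781[hold]  S*(2)=60.0470
k=1: j=0 S=67.8248 intr=23.4952 cont=23.8084 V=23.8084[hold]; j=1 S=86.5332 intr=4.7868 cont=11.6825 V=11.6825[hold]  S*(1)=-
k=0: j=0 S=76.6100 intr=14.7100 cont=17.5438 V=17.5438[hold]  S*(0)=-

price = 17.5438
boundary = - - 60.0470 67.8248 60.0470 67.8248 60.0470 67.8248
tree:
17.5438
23.8084 11.6825
31.2730 16.8731 6.7781
38.1589 23.4952 10.6491 3.0879
44.2551 31.2730 16.1631 5.4094 0.8583
49.6522 38.1589 23.4952 9.2293 1.7464 0.0000
54.4305 44.2551 31.2730 15.1630 3.5533 0.0000 0.0000
58.6608 49.6522 38.1589 23.4952 7.2297 0.0000 0.0000 0.0000
62.4060 54.4305 44.2551 31.2730 14.7100 0.0000 0.0000 0.0000 0.0000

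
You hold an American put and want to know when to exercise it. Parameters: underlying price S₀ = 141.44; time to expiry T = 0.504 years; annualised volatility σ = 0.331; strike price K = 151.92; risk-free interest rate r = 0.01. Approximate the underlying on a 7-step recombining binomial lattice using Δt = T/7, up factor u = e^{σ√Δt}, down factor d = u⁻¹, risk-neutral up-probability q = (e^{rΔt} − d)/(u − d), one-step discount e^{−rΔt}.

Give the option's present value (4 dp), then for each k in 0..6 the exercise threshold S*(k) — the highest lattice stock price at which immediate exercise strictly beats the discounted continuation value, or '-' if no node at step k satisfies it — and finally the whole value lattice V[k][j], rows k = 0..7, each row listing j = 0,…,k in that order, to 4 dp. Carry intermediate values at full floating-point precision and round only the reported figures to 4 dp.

price = 19.0234
boundary = - - - 108.3564 99.1475 108.3564 118.4206
tree:
19.0234
26.0305 11.5172
34.3639 17.1085 5.5221
43.5636 24.5229 9.1614 1.6171
52.7725 33.6087 14.7896 3.1232 0.0000
61.1987 43.5636 22.9546 6.0320 0.0000 0.0000
68.9088 52.7725 33.4994 11.6500 0.0000 0.0000 0.0000
75.9636 61.1987 43.5636 22.5005 0.0000 0.0000 0.0000 0.0000

Δt=0.07200, u=1.09288, d=0.91501, q=0.48186, disc=e^(-rΔt)=0.99928
k=7 terminal: V=max(K-S,0) → 75.9636 61.1987 43.5636 22.5005 0.0000 0.0000 0.0000 0.0000
k=6: j=0 S=83.0112 intr=68.9088 cont=68.7994 V=68.9088[EX]; j=1 S=99.1475 intr=52.7725 cont=52.6631 V=52.7725[EX]; j=2 S=118.4206 intr=33.4994 cont=33.3901 V=33.4994[EX]; j=3 S=141.4400 intr=10.4800 cont=11.6500 V=11.6500[hold]; j=4 S=168.9341 intr=0.0000 cont=0.0000 V=0.0000[hold]; j=5 S=201.7728 intr=0.0000 cont=0.0000 V=0.0000[hold]; j=6 S=240.9948 intr=0.0000 cont=0.0000 V=0.0000[hold]  S*(6)=118.4206
k=5: j=0 S=90.7213 intr=61.1987 cont=61.0893 V=61.1987[EX]; j=1 S=108.3564 intr=43.5636 cont=43.4543 V=43.5636[EX]; j=2 S=129.4195 intr=22.5005 cont=22.9546 V=22.9546[hold]; j=3 S=154.5770 intr=0.0000 cont=6.0320 V=6.0320[hold]; j=4 S=184.6248 intr=0.0000 cont=0.0000 V=0.0000[hold]; j=5 S=220.5135 intr=0.0000 cont=0.0000 V=0.0000[hold]  S*(5)=108.3564
k=4: j=0 S=99.1475 intr=52.7725 cont=52.6631 V=52.7725[EX]; j=1 S=118.4206 intr=33.4994 cont=33.6087 V=33.6087[hold]; j=2 S=141.4400 intr=10.4800 cont=14.7896 V=14.7896[hold]; j=3 S=168.9341 intr=0.0000 cont=3.1232 V=3.1232[hold]; j=4 S=201.7728 intr=0.0000 cont=0.0000 V=0.0000[hold]  S*(4)=99.1475
k=3: j=0 S=108.3564 intr=43.5636 cont=43.5069 V=43.5636[EX]; j=1 S=129.4195 intr=22.5005 cont=24.5229 V=24.5229[hold]; j=2 S=154.5770 intr=0.0000 cont=9.1614 V=9.1614[hold]; j=3 S=184.6248 intr=0.0000 cont=1.6171 V=1.6171[hold]  S*(3)=108.3564
k=2: j=0 S=118.4206 intr=33.4994 cont=34.3639 V=34.3639[hold]; j=1 S=141.4400 intr=10.4800 cont=17.1085 V=17.1085[hold]; j=2 S=168.9341 intr=0.0000 cont=5.5221 V=5.5221[hold]  S*(2)=-
k=1: j=0 S=129.4195 intr=22.5005 cont=26.0305 V=26.0305[hold]; j=1 S=154.5770 intr=0.0000 cont=11.5172 V=11.5172[hold]  S*(1)=-
k=0: j=0 S=141.4400 intr=10.4800 cont=19.0234 V=19.0234[hold]  S*(0)=-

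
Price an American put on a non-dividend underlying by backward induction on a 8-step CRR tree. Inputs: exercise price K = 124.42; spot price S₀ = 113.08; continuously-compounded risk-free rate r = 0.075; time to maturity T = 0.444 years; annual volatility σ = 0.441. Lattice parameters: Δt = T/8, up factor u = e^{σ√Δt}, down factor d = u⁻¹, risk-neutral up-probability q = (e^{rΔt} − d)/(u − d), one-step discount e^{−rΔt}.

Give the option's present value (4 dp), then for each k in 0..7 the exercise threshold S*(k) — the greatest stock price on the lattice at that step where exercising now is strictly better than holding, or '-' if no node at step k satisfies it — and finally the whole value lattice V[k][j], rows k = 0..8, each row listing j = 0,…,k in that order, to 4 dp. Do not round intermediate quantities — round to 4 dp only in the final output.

price = 18.6048
boundary = - - - 82.7991 91.8641 82.7991 91.8641 101.9215
tree:
18.6048
25.1391 12.0712
32.9066 17.3978 6.7191
41.6209 24.2617 10.5166 2.8874
49.7913 32.5559 15.9738 5.0177 0.7306
57.1555 41.6209 23.3624 8.5432 1.4502 0.0000
63.7931 49.7913 32.5559 14.1461 2.8784 0.0000 0.0000
69.7756 57.1555 41.6209 22.4985 5.7132 0.0000 0.0000 0.0000
75.1678 63.7931 49.7913 32.5559 11.3400 0.0000 0.0000 0.0000 0.0000

Δt=0.05550  u=1.10948  d=0.90132  q=0.49409  discount=0.99585
step 8 (expiry): payoffs max(K−S,0) = 75.1678 63.7931 49.7913 32.5559 11.3400 0.0000 0.0000 0.0000 0.0000
step 7: (k=7,j=0): S=54.6444, (K−S)⁺=69.7756, hold=69.2588 ⇒ V=69.7756 exercise | (k=7,j=1): S=67.2645, (K−S)⁺=57.1555, hold=56.6387 ⇒ V=57.1555 exercise | (k=7,j=2): S=82.7991, (K−S)⁺=41.6209, hold=41.1041 ⇒ V=41.6209 exercise | (k=7,j=3): S=101.9215, (K−S)⁺=22.4985, hold=21.9817 ⇒ V=22.4985 exercise | (k=7,j=4): S=125.4602, (K−S)⁺=0.0000, hold=5.7132 ⇒ V=5.7132 continue | (k=7,j=5): S=154.4351, (K−S)⁺=0.0000, hold=0.0000 ⇒ V=0.0000 continue | (k=7,j=6): S=190.1017, (K−S)⁺=0.0000, hold=0.0000 ⇒ V=0.0000 continue | (k=7,j=7): S=234.0055, (K−S)⁺=0.0000, hold=0.0000 ⇒ V=0.0000 continue  boundary S*=101.9215
step 6: (k=6,j=0): S=60.6269, (K−S)⁺=63.7931, hold=63.2762 ⇒ V=63.7931 exercise | (k=6,j=1): S=74.6287, (K−S)⁺=49.7913, hold=49.2745 ⇒ V=49.7913 exercise | (k=6,j=2): S=91.8641, (K−S)⁺=32.5559, hold=32.0391 ⇒ V=32.5559 exercise | (k=6,j=3): S=113.0800, (K−S)⁺=11.3400, hold=14.1461 ⇒ V=14.1461 continue | (k=6,j=4): S=139.1957, (K−S)⁺=0.0000, hold=2.8784 ⇒ V=2.8784 continue | (k=6,j=5): S=171.3428, (K−S)⁺=0.0000, hold=0.0000 ⇒ V=0.0000 continue | (k=6,j=6): S=210.9143, (K−S)⁺=0.0000, hold=0.0000 ⇒ V=0.0000 continue  boundary S*=91.8641
step 5: (k=5,j=0): S=67.2645, (K−S)⁺=57.1555, hold=56.6387 ⇒ V=57.1555 exercise | (k=5,j=1): S=82.7991, (K−S)⁺=41.6209, hold=41.1041 ⇒ V=41.6209 exercise | (k=5,j=2): S=101.9215, (K−S)⁺=22.4985, hold=23.3624 ⇒ V=23.3624 continue | (k=5,j=3): S=125.4602, (K−S)⁺=0.0000, hold=8.5432 ⇒ V=8.5432 continue | (k=5,j=4): S=154.4351, (K−S)⁺=0.0000, hold=1.4502 ⇒ V=1.4502 continue | (k=5,j=5): S=190.1017, (K−S)⁺=0.0000, hold=0.0000 ⇒ V=0.0000 continue  boundary S*=82.7991
step 4: (k=4,j=0): S=74.6287, (K−S)⁺=49.7913, hold=49.2745 ⇒ V=49.7913 exercise | (k=4,j=1): S=91.8641, (K−S)⁺=32.5559, hold=32.4642 ⇒ V=32.5559 exercise | (k=4,j=2): S=113.0800, (K−S)⁺=11.3400, hold=15.9738 ⇒ V=15.9738 continue | (k=4,j=3): S=139.1957, (K−S)⁺=0.0000, hold=5.0177 ⇒ V=5.0177 continue | (k=4,j=4): S=171.3428, (K−S)⁺=0.0000, hold=0.7306 ⇒ V=0.7306 continue  boundary S*=91.8641
step 3: (k=3,j=0): S=82.7991, (K−S)⁺=41.6209, hold=41.1041 ⇒ V=41.6209 exercise | (k=3,j=1): S=101.9215, (K−S)⁺=22.4985, hold=24.2617 ⇒ V=24.2617 continue | (k=3,j=2): S=125.4602, (K−S)⁺=0.0000, hold=10.5166 ⇒ V=10.5166 continue | (k=3,j=3): S=154.4351, (K−S)⁺=0.0000, hold=2.8874 ⇒ V=2.8874 continue  boundary S*=82.7991
step 2: (k=2,j=0): S=91.8641, (K−S)⁺=32.5559, hold=32.9066 ⇒ V=32.9066 continue | (k=2,j=1): S=113.0800, (K−S)⁺=11.3400, hold=17.3978 ⇒ V=17.3978 continue | (k=2,j=2): S=139.1957, (K−S)⁺=0.0000, hold=6.7191 ⇒ V=6.7191 continue  boundary S*=-
step 1: (k=1,j=0): S=101.9215, (K−S)⁺=22.4985, hold=25.1391 ⇒ V=25.1391 continue | (k=1,j=1): S=125.4602, (K−S)⁺=0.0000, hold=12.0712 ⇒ V=12.0712 continue  boundary S*=-
step 0: (k=0,j=0): S=113.0800, (K−S)⁺=11.3400, hold=18.6048 ⇒ V=18.6048 continue  boundary S*=-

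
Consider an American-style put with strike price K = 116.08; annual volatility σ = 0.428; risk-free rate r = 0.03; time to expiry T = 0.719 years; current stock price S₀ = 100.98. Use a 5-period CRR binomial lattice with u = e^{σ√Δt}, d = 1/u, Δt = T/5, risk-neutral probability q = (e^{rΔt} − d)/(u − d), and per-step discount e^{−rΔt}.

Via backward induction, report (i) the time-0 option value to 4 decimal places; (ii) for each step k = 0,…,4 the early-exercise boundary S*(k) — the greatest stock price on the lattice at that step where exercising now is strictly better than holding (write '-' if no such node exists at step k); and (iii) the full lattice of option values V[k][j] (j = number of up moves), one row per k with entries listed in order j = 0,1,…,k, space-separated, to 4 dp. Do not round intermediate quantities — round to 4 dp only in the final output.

Δt=0.14380  u=1.17622  d=0.85018  q=0.47277  discount=0.99570
step 5 (expiry): payoffs max(K−S,0) = 71.2260 54.0252 30.2284 0.0000 0.0000 0.0000
step 4: (k=4,j=0): S=52.7580, (K−S)⁺=63.3220, hold=62.8223 ⇒ V=63.3220 exercise | (k=4,j=1): S=72.9897, (K−S)⁺=43.0903, hold=42.5906 ⇒ V=43.0903 exercise | (k=4,j=2): S=100.9800, (K−S)⁺=15.1000, hold=15.8686 ⇒ V=15.8686 continue | (k=4,j=3): S=139.7040, (K−S)⁺=0.0000, hold=0.0000 ⇒ V=0.0000 continue | (k=4,j=4): S=193.2780, (K−S)⁺=0.0000, hold=0.0000 ⇒ V=0.0000 continue  boundary S*=72.9897
step 3: (k=3,j=0): S=62.0548, (K−S)⁺=54.0252, hold=53.5255 ⇒ V=54.0252 exercise | (k=3,j=1): S=85.8516, (K−S)⁺=30.2284, hold=30.0905 ⇒ V=30.2284 exercise | (k=3,j=2): S=118.7742, (K−S)⁺=0.0000, hold=8.3303 ⇒ V=8.3303 continue | (k=3,j=3): S=164.3220, (K−S)⁺=0.0000, hold=0.0000 ⇒ V=0.0000 continue  boundary S*=85.8516
step 2: (k=2,j=0): S=72.9897, (K−S)⁺=43.0903, hold=42.5906 ⇒ V=43.0903 exercise | (k=2,j=1): S=100.9800, (K−S)⁺=15.1000, hold=19.7900 ⇒ V=19.7900 continue | (k=2,j=2): S=139.7040, (K−S)⁺=0.0000, hold=4.3731 ⇒ V=4.3731 continue  boundary S*=72.9897
step 1: (k=1,j=0): S=85.8516, (K−S)⁺=30.2284, hold=31.9364 ⇒ V=31.9364 continue | (k=1,j=1): S=118.7742, (K−S)⁺=0.0000, hold=12.4474 ⇒ V=12.4474 continue  boundary S*=-
step 0: (k=0,j=0): S=100.9800, (K−S)⁺=15.1000, hold=22.6247 ⇒ V=22.6247 continue  boundary S*=-

price = 22.6247
boundary = - - 72.9897 85.8516 72.9897
tree:
22.6247
31.9364 12.4474
43.0903 19.7900 4.3731
54.0252 30.2284 8.3303 0.0000
63.3220 43.0903 15.8686 0.0000 0.0000
71.2260 54.0252 30.2284 0.0000 0.0000 0.0000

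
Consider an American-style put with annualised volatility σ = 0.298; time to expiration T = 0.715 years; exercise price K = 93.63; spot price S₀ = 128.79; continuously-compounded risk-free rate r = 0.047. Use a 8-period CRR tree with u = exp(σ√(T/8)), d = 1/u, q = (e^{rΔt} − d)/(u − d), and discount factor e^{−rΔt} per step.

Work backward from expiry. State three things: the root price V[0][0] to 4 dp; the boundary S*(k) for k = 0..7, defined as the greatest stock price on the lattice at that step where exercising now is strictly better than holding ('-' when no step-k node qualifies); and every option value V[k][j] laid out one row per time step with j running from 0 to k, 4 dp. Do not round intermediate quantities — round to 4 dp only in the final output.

price = 1.0431
boundary = - - - - - - 75.4635 82.4950
tree:
1.0431
1.7770 0.3218
2.9792 0.5961 0.0517
4.8979 1.0957 0.1041 0.0000
7.8569 1.9958 0.2097 0.0000 0.0000
12.2082 3.5947 0.4222 0.0000 0.0000 0.0000
18.1665 6.3842 0.8503 0.0000 0.0000 0.0000 0.0000
24.5987 11.1350 1.7123 0.0000 0.0000 0.0000 0.0000 0.0000
30.4827 18.1665 3.4483 0.0000 0.0000 0.0000 0.0000 0.0000 0.0000

params: Δt=0.08937 u=1.09318 d=0.91476 q=0.50134 e^(-rΔt)=0.99581
t_8 payoffs: 30.4827 18.1665 3.4483 0.0000 0.0000 0.0000 0.0000 0.0000 0.0000
t_7: node(7,0) S=69.0313 payoff=24.5987 vs cont=24.2062 → 24.5987 [stop]  node(7,1) S=82.4950 payoff=11.1350 vs cont=10.7425 → 11.1350 [stop]  node(7,2) S=98.5847 payoff=0.0000 vs cont=1.7123 → 1.7123 [wait]  node(7,3) S=117.8125 payoff=0.0000 vs cont=0.0000 → 0.0000 [wait]  node(7,4) S=140.7904 payoff=0.0000 vs cont=0.0000 → 0.0000 [wait]  node(7,5) S=168.2499 payoff=0.0000 vs cont=0.0000 → 0.0000 [wait]  node(7,6) S=201.0650 payoff=0.0000 vs cont=0.0000 → 0.0000 [wait]  node(7,7) S=240.2804 payoff=0.0000 vs cont=0.0000 → 0.0000 [wait]  ⇒ S*(7)=82.4950
t_6: node(6,0) S=75.4635 payoff=18.1665 vs cont=17.7740 → 18.1665 [stop]  node(6,1) S=90.1817 payoff=3.4483 vs cont=6.3842 → 6.3842 [wait]  node(6,2) S=107.7706 payoff=0.0000 vs cont=0.8503 → 0.8503 [wait]  node(6,3) S=128.7900 payoff=0.0000 vs cont=0.0000 → 0.0000 [wait]  node(6,4) S=153.9090 payoff=0.0000 vs cont=0.0000 → 0.0000 [wait]  node(6,5) S=183.9271 payoff=0.0000 vs cont=0.0000 → 0.0000 [wait]  node(6,6) S=219.7999 payoff=0.0000 vs cont=0.0000 → 0.0000 [wait]  ⇒ S*(6)=75.4635
t_5: node(5,0) S=82.4950 payoff=11.1350 vs cont=12.2082 → 12.2082 [wait]  node(5,1) S=98.5847 payoff=0.0000 vs cont=3.5947 → 3.5947 [wait]  node(5,2) S=117.8125 payoff=0.0000 vs cont=0.4222 → 0.4222 [wait]  node(5,3) S=140.7904 payoff=0.0000 vs cont=0.0000 → 0.0000 [wait]  node(5,4) S=168.2499 payoff=0.0000 vs cont=0.0000 → 0.0000 [wait]  node(5,5) S=201.0650 payoff=0.0000 vs cont=0.0000 → 0.0000 [wait]  ⇒ S*(5)=-
t_4: node(4,0) S=90.1817 payoff=3.4483 vs cont=7.8569 → 7.8569 [wait]  node(4,1) S=107.7706 payoff=0.0000 vs cont=1.9958 → 1.9958 [wait]  node(4,2) S=128.7900 payoff=0.0000 vs cont=0.2097 → 0.2097 [wait]  node(4,3) S=153.9090 payoff=0.0000 vs cont=0.0000 → 0.0000 [wait]  node(4,4) S=183.9271 payoff=0.0000 vs cont=0.0000 → 0.0000 [wait]  ⇒ S*(4)=-
t_3: node(3,0) S=98.5847 payoff=0.0000 vs cont=4.8979 → 4.8979 [wait]  node(3,1) S=117.8125 payoff=0.0000 vs cont=1.0957 → 1.0957 [wait]  node(3,2) S=140.7904 payoff=0.0000 vs cont=0.1041 → 0.1041 [wait]  node(3,3) S=168.2499 payoff=0.0000 vs cont=0.0000 → 0.0000 [wait]  ⇒ S*(3)=-
t_2: node(2,0) S=107.7706 payoff=0.0000 vs cont=2.9792 → 2.9792 [wait]  node(2,1) S=128.7900 payoff=0.0000 vs cont=0.5961 → 0.5961 [wait]  node(2,2) S=153.9090 payoff=0.0000 vs cont=0.0517 → 0.0517 [wait]  ⇒ S*(2)=-
t_1: node(1,0) S=117.8125 payoff=0.0000 vs cont=1.7770 → 1.7770 [wait]  node(1,1) S=140.7904 payoff=0.0000 vs cont=0.3218 → 0.3218 [wait]  ⇒ S*(1)=-
t_0: node(0,0) S=128.7900 payoff=0.0000 vs cont=1.0431 → 1.0431 [wait]  ⇒ S*(0)=-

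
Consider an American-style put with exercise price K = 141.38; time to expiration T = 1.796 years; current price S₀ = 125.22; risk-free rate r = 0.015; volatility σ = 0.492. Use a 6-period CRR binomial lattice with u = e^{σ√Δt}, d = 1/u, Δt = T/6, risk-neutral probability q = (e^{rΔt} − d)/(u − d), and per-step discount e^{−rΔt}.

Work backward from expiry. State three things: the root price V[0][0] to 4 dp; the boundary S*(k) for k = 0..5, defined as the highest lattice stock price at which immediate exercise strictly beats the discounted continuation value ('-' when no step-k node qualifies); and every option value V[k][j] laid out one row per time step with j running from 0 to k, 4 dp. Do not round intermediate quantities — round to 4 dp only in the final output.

params: Δt=0.29933 u=1.30889 d=0.76401 q=0.44137 e^(-rΔt)=0.99552
t_6 payoffs: 116.4769 98.7161 68.2885 16.1600 0.0000 0.0000 0.0000
t_5: node(5,0) S=32.5954 payoff=108.7846 vs cont=108.1512 → 108.7846 [stop]  node(5,1) S=55.8423 payoff=85.5377 vs cont=84.9043 → 85.5377 [stop]  node(5,2) S=95.6688 payoff=45.7112 vs cont=45.0778 → 45.7112 [stop]  node(5,3) S=163.8993 payoff=0.0000 vs cont=8.9871 → 8.9871 [wait]  node(5,4) S=280.7914 payoff=0.0000 vs cont=0.0000 → 0.0000 [wait]  node(5,5) S=481.0503 payoff=0.0000 vs cont=0.0000 → 0.0000 [wait]  ⇒ S*(5)=95.6688
t_4: node(4,0) S=42.6639 payoff=98.7161 vs cont=98.0828 → 98.7161 [stop]  node(4,1) S=73.0915 payoff=68.2885 vs cont=67.6551 → 68.2885 [stop]  node(4,2) S=125.2200 payoff=16.1600 vs cont=29.3702 → 29.3702 [wait]  node(4,3) S=214.5262 payoff=0.0000 vs cont=4.9980 → 4.9980 [wait]  node(4,4) S=367.5252 payoff=0.0000 vs cont=0.0000 → 0.0000 [wait]  ⇒ S*(4)=73.0915
t_3: node(3,0) S=55.8423 payoff=85.5377 vs cont=84.9043 → 85.5377 [stop]  node(3,1) S=95.6688 payoff=45.7112 vs cont=50.8822 → 50.8822 [wait]  node(3,2) S=163.8993 payoff=0.0000 vs cont=18.5297 → 18.5297 [wait]  node(3,3) S=280.7914 payoff=0.0000 vs cont=2.7795 → 2.7795 [wait]  ⇒ S*(3)=55.8423
t_2: node(2,0) S=73.0915 payoff=68.2885 vs cont=69.9272 → 69.9272 [wait]  node(2,1) S=125.2200 payoff=16.1600 vs cont=36.4389 → 36.4389 [wait]  node(2,2) S=214.5262 payoff=0.0000 vs cont=11.5262 → 11.5262 [wait]  ⇒ S*(2)=-
t_1: node(1,0) S=95.6688 payoff=45.7112 vs cont=54.8995 → 54.8995 [wait]  node(1,1) S=163.8993 payoff=0.0000 vs cont=25.3293 → 25.3293 [wait]  ⇒ S*(1)=-
t_0: node(0,0) S=125.2200 payoff=16.1600 vs cont=41.6607 → 41.6607 [wait]  ⇒ S*(0)=-

price = 41.6607
boundary = - - - 55.8423 73.0915 95.6688
tree:
41.6607
54.8995 25.3293
69.9272 36.4389 11.5262
85.5377 50.8822 18.5297 2.7795
98.7161 68.2885 29.3702 4.9980 0.0000
108.7846 85.5377 45.7112 8.9871 0.0000 0.0000
116.4769 98.7161 68.2885 16.1600 0.0000 0.0000 0.0000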